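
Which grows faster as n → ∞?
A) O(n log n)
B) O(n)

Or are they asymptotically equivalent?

O(n log n) vs O(n): Higher order terms dominate.

Answer: A) O(n log n) grows faster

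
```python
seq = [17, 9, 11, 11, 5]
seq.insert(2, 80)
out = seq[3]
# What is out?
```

Trace:
`seq = [17, 9, 11, 11, 5]` → seq = [17, 9, 11, 11, 5]
`seq.insert(2, 80)` → seq = [17, 9, 80, 11, 11, 5]
`out = seq[3]` → out = 11
So out = 11

Answer: 11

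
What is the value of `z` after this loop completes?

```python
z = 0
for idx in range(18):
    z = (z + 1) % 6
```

Increment mod 6, 18 times = 0
`z` takes the values: 0 → 1 → 2 → 3 → 4 → 5 → 0 → 1 → 2 → 3 → 4 → 5 → 0 → 1 → 2 → 3 → 4 → 5 → 0

Answer: 0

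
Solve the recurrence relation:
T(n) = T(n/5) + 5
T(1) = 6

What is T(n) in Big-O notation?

Each step divides n by 5 and adds 5. After log_5(n) steps we reach T(1)=6. So T(n) = 5·log_5(n) + 6 = O(log n).

Answer: O(log n)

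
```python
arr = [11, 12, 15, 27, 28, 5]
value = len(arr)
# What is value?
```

Trace:
`arr = [11, 12, 15, 27, 28, 5]` → arr = [11, 12, 15, 27, 28, 5]
`value = len(arr)` → value = 6
So value = 6

Answer: 6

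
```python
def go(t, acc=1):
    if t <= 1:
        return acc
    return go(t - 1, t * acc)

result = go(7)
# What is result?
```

Accumulator trace (n, acc): (7, 1) -> (6, 7) -> (5, 42) -> (4, 210) -> (3, 840) -> (2, 2520) -> (1, 5040) -> return 5040

Answer: 5040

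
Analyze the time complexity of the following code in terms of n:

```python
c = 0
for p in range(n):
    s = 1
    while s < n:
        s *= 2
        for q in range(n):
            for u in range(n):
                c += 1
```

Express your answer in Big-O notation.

Each loop level contributes: n × log n × n × n. Multiplying the contributions gives O(n^3 log n).

Answer: O(n^3 log n)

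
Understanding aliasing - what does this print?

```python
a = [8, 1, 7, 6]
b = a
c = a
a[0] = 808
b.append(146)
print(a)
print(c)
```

Key concept: multiple aliases.
Step by step:
`a = [8, 1, 7, 6]` → a = [8, 1, 7, 6]
`b = a` → b = [8, 1, 7, 6] (same object as a)
`c = a` → c = [8, 1, 7, 6] (same object as a, b)
`a[0] = 808` → a = [808, 1, 7, 6] (same object as b, c); b = [808, 1, 7, 6] (same object as a, c); c = [808, 1, 7, 6] (same object as a, b)
`b.append(146)` → a = [808, 1, 7, 6, 146] (same object as b, c); b = [808, 1, 7, 6, 146] (same object as a, c); c = [808, 1, 7, 6, 146] (same object as a, b)
`print(a)` → prints [808, 1, 7, 6, 146]
`print(c)` → prints [808, 1, 7, 6, 146]

Answer:
[808, 1, 7, 6, 146]
[808, 1, 7, 6, 146]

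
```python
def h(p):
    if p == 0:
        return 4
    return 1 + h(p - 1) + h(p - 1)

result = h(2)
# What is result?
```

h(p) = 1 + 2·h(p-1), h(0)=4. Closed form: (4+1)·2^2 - 1 = 19.

Answer: 19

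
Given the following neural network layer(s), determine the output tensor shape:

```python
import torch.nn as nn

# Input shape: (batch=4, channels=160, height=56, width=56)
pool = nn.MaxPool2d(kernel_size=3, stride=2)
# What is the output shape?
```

Input: (4, 160, 56, 56) -> Output: (4, 160, 27, 27)

Answer: (4, 160, 27, 27)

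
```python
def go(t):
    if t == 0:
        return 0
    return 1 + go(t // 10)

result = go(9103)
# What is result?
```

Count of digits of 9103: 4

Answer: 4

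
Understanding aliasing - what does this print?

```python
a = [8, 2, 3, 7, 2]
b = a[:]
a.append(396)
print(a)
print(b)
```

Key concept: slice [:] creates copy.
Step by step:
`a = [8, 2, 3, 7, 2]` → a = [8, 2, 3, 7, 2]
`b = a[:]` → b = [8, 2, 3, 7, 2]
`a.append(396)` → a = [8, 2, 3, 7, 2, 396]
`print(a)` → prints [8, 2, 3, 7, 2, 396]
`print(b)` → prints [8, 2, 3, 7, 2]

Answer:
[8, 2, 3, 7, 2, 396]
[8, 2, 3, 7, 2]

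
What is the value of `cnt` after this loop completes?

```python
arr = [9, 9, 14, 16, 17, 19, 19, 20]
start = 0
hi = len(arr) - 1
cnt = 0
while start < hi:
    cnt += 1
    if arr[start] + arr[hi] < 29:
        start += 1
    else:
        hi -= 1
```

Steps to find pair summing to 29
`cnt` takes the values: 0 → 1 → 2 → 3 → 4 → 5 → 6 → 7

Answer: 7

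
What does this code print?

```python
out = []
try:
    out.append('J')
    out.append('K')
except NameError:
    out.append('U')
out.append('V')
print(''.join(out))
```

Execution trace: 'J' (try body) → 'K' (try body, no exception) → 'V' (after the try/except). Output: JKV

Answer: JKV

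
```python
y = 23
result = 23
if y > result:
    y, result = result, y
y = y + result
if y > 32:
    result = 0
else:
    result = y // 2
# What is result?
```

Trace:
`y = 23` → y = 23
`result = 23` → result = 23
`if y > result: ...` → y > result is False → no variable changes
`y = y + result` → y = 46
`if y > 32: ...` → y > 32 is True → result = 0
So result = 0

Answer: 0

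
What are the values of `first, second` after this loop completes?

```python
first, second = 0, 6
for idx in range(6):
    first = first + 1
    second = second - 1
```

first goes 0→6, second goes 6→0
`first, second` takes the values: (0, 6) → (1, 6) → (1, 5) → (2, 5) → (2, 4) → (3, 4) → (3, 3) → (4, 3) → (4, 2) → (5, 2) → (5, 1) → (6, 1) → (6, 0)

Answer: 6, 0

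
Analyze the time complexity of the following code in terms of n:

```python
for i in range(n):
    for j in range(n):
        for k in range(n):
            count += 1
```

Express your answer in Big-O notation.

This is Triple nested loop. Time complexity: O(n³).

Answer: O(n³)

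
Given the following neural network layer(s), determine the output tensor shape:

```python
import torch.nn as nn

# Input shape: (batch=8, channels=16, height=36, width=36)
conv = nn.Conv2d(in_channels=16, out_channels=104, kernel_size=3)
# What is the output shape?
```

Input: (8, 16, 36, 36) -> Output: (8, 104, 34, 34)

Answer: (8, 104, 34, 34)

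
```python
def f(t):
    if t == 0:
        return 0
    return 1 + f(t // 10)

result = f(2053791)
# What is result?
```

Count of digits of 2053791: 7

Answer: 7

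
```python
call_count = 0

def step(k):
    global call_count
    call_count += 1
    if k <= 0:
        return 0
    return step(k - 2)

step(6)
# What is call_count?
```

Linear recursion stepping by 2: 4 calls from k=6 down to ≤0.

Answer: 4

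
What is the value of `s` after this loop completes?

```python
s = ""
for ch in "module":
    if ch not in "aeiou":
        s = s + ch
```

Remove vowels from 'module'
`s` takes the values: "" → "m" → "md" → "mdl"

Answer: "mdl"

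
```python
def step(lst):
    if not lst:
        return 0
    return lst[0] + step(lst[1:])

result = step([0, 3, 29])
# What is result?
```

0 + 3 + 29 + 0 = 32

Answer: 32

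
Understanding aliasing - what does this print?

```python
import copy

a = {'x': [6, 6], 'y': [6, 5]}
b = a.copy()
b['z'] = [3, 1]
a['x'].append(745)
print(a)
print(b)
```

Key concept: shallow copy of dict with mutable values.
Step by step:
`a = {'x': [6, 6], 'y': [6, 5]}` → a = {'x': [6, 6], 'y': [6, 5]}
`b = a.copy()` → b = {'x': [6, 6], 'y': [6, 5]}
`b['z'] = [3, 1]` → b = {'x': [6, 6], 'y': [6, 5], 'z': [3, 1]}
`a['x'].append(745)` → a = {'x': [6, 6, 745], 'y': [6, 5]}; b = {'x': [6, 6, 745], 'y': [6, 5], 'z': [3, 1]}
`print(a)` → prints {'x': [6, 6, 745], 'y': [6, 5]}
`print(b)` → prints {'x': [6, 6, 745], 'y': [6, 5], 'z': [3, 1]}

Answer:
{'x': [6, 6, 745], 'y': [6, 5]}
{'x': [6, 6, 745], 'y': [6, 5], 'z': [3, 1]}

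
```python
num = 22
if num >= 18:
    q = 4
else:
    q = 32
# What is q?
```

Trace:
`num = 22` → num = 22
`if num >= 18: ...` → num >= 18 is True → q = 4
So q = 4

Answer: 4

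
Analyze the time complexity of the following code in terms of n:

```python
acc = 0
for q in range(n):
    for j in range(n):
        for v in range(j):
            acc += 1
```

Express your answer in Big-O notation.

Each loop level contributes: n × n × n. Multiplying the contributions gives O(n^3).

Answer: O(n^3)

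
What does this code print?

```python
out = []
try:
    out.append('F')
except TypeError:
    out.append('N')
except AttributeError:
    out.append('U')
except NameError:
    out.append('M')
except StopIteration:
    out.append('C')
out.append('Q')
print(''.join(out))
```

Execution trace: 'F' (try body, no exception) → 'Q' (after the try/except). Output: FQ

Answer: FQ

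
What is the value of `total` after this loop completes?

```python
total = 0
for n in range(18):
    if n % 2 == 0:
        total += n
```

Sum of even numbers 0 to 17
`total` takes the values: 0 → 2 → 6 → 12 → 20 → 30 → 42 → 56 → 72

Answer: 72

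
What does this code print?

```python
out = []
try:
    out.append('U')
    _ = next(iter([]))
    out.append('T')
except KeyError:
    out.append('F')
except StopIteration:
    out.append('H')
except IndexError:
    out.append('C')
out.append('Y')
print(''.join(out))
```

Execution trace: 'U' (try body) → 'H' (except StopIteration) → 'Y' (after the try/except). Output: UHY

Answer: UHY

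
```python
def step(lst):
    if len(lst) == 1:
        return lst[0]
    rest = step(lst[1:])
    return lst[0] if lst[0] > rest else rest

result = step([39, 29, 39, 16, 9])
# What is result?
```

Recursive max over [39, 29, 39, 16, 9] = 39

Answer: 39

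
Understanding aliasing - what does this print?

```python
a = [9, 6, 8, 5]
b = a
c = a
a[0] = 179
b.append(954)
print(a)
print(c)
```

Key concept: multiple aliases.
Step by step:
`a = [9, 6, 8, 5]` → a = [9, 6, 8, 5]
`b = a` → b = [9, 6, 8, 5] (same object as a)
`c = a` → c = [9, 6, 8, 5] (same object as a, b)
`a[0] = 179` → a = [179, 6, 8, 5] (same object as b, c); b = [179, 6, 8, 5] (same object as a, c); c = [179, 6, 8, 5] (same object as a, b)
`b.append(954)` → a = [179, 6, 8, 5, 954] (same object as b, c); b = [179, 6, 8, 5, 954] (same object as a, c); c = [179, 6, 8, 5, 954] (same object as a, b)
`print(a)` → prints [179, 6, 8, 5, 954]
`print(c)` → prints [179, 6, 8, 5, 954]

Answer:
[179, 6, 8, 5, 954]
[179, 6, 8, 5, 954]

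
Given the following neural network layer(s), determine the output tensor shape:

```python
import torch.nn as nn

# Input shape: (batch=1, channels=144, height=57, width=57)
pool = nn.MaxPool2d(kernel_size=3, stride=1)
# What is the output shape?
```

Input: (1, 144, 57, 57) -> Output: (1, 144, 55, 55)

Answer: (1, 144, 55, 55)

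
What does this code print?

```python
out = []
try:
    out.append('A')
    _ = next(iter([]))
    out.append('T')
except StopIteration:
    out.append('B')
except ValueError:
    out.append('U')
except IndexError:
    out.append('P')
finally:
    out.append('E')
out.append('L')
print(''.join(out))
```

Execution trace: 'A' (try body) → 'B' (except StopIteration) → 'E' (finally) → 'L' (after the try/except). Output: ABEL

Answer: ABEL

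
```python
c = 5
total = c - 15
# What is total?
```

Trace:
`c = 5` → c = 5
`total = c - 15` → total = -10
So total = -10

Answer: -10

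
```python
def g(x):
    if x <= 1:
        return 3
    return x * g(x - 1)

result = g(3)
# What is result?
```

g(3) = 3 * 2 * 3 = 18

Answer: 18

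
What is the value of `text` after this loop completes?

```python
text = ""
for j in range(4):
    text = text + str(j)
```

Concatenate digits 0 to 3
`text` takes the values: "" → "0" → "01" → "012" → "0123"

Answer: "0123"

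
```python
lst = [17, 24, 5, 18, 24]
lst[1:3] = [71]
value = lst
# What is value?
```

Trace:
`lst = [17, 24, 5, 18, 24]` → lst = [17, 24, 5, 18, 24]
`lst[1:3] = [71]` → lst = [17, 71, 18, 24]
`value = lst` → value = [17, 71, 18, 24]
So value = [17, 71, 18, 24]

Answer: [17, 71, 18, 24]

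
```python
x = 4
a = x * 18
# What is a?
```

Trace:
`x = 4` → x = 4
`a = x * 18` → a = 72
So a = 72

Answer: 72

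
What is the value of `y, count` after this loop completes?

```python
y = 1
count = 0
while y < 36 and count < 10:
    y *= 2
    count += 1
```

Double until >= 36 or 10 iterations
`y, count` takes the values: (1, 0) → (2, 0) → (2, 1) → (4, 1) → (4, 2) → (8, 2) → (8, 3) → (16, 3) → (16, 4) → (32, 4) → (32, 5) → (64, 5) → (64, 6)

Answer: 64, 6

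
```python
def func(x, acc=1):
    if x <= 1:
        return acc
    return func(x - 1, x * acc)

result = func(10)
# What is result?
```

Accumulator trace (n, acc): (10, 1) -> (9, 10) -> (8, 90) -> (7, 720) -> (6, 5040) -> (5, 30240) -> (4, 151200) -> (3, 604800) -> (2, 1814400) -> (1, 3628800) -> return 3628800

Answer: 3628800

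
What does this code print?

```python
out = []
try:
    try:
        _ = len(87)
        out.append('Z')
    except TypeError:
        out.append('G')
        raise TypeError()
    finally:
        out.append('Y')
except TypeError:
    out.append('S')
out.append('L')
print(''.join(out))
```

Execution trace: 'G' (inner except TypeError) → 'Y' (inner finally) → 'S' (outer except TypeError) → 'L' (after the try/except). Output: GYSL

Answer: GYSL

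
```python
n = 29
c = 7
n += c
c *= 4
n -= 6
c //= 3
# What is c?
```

Trace:
`n = 29` → n = 29
`c = 7` → c = 7
`n += c` → n = 36
`c *= 4` → c = 28
`n -= 6` → n = 30
`c //= 3` → c = 9
So c = 9

Answer: 9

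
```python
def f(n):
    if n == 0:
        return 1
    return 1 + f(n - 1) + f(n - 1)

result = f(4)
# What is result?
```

f(n) = 1 + 2·f(n-1), f(0)=1. Closed form: (1+1)·2^4 - 1 = 31.

Answer: 31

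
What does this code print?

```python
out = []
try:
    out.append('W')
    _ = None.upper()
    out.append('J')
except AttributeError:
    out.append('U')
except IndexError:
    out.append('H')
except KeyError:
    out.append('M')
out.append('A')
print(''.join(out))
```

Execution trace: 'W' (try body) → 'U' (except AttributeError) → 'A' (after the try/except). Output: WUA

Answer: WUA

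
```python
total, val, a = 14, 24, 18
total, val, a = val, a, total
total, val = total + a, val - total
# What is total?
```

Trace:
`total, val, a = 14, 24, 18` → total = 14; val = 24; a = 18
`total, val, a = val, a, total` → total = 24; val = 18; a = 14
`total, val = total + a, val - total` → total = 38; val = -6
So total = 38

Answer: 38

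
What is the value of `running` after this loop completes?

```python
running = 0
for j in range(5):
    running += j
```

Sum of 0 to 4 = 10
`running` takes the values: 0 → 1 → 3 → 6 → 10

Answer: 10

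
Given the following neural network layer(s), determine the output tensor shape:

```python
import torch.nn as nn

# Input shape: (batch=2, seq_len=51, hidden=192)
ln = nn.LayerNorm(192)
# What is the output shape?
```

Input: (2, 51, 192) -> Output: (2, 51, 192)

Answer: (2, 51, 192)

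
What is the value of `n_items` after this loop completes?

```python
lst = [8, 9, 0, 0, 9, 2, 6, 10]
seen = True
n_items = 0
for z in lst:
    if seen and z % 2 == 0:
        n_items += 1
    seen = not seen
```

Count even values at even positions
`n_items` takes the values: 0 → 1 → 2 → 3

Answer: 3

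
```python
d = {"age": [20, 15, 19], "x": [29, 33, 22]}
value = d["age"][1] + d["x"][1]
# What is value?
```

Trace:
`d = {"age": [20, 15, 19], "x": [29, 33, 22]}` → d = {'age': [20, 15, 19], 'x': [29, 33, 22]}
`value = d["age"][1] + d["x"][1]` → value = 48
So value = 48

Answer: 48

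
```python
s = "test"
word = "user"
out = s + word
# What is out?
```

Trace:
`s = "test"` → s = 'test'
`word = "user"` → word = 'user'
`out = s + word` → out = 'testuser'
So out = 'testuser'

Answer: 'testuser'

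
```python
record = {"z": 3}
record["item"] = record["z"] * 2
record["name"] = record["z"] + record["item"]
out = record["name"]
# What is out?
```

Trace:
`record = {"z": 3}` → record = {'z': 3}
`record["item"] = record["z"] * 2` → record = {'z': 3, 'item': 6}
`record["name"] = record["z"] + record["item"]` → record = {'z': 3, 'item': 6, 'name': 9}
`out = record["name"]` → out = 9
So out = 9

Answer: 9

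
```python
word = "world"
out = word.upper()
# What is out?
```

Trace:
`word = "world"` → word = 'world'
`out = word.upper()` → out = 'WORLD'
So out = 'WORLD'

Answer: 'WORLD'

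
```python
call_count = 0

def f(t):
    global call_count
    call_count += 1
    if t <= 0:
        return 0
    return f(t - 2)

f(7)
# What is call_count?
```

Linear recursion stepping by 2: 5 calls from t=7 down to ≤0.

Answer: 5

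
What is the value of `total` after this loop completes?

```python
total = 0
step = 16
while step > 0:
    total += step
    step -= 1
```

Sum 16 down to 1
`total` takes the values: 0 → 16 → 31 → 45 → 58 → 70 → 81 → 91 → 100 → 108 → 115 → 121 → 126 → 130 → 133 → 135 → 136

Answer: 136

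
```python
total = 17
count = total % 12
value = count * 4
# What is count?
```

Trace:
`total = 17` → total = 17
`count = total % 12` → count = 5
`value = count * 4` → value = 20
So count = 5

Answer: 5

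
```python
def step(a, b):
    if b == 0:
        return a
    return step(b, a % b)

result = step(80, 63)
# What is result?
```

step(80, 63) -> step(63, 17) -> step(17, 12) -> step(12, 5) -> step(5, 2) -> step(2, 1) -> step(1, 0) -> 1

Answer: 1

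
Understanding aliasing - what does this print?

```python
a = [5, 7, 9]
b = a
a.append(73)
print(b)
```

Key concept: basic list aliasing.
Step by step:
`a = [5, 7, 9]` → a = [5, 7, 9]
`b = a` → b = [5, 7, 9] (same object as a)
`a.append(73)` → a = [5, 7, 9, 73] (same object as b); b = [5, 7, 9, 73] (same object as a)
`print(b)` → prints [5, 7, 9, 73]

Answer: [5, 7, 9, 73]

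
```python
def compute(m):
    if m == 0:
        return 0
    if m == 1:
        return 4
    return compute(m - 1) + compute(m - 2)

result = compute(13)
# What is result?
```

Build up from base cases: compute(0)=0, compute(1)=4, compute(2)=4, compute(3)=8, compute(4)=12, compute(5)=20, compute(6)=32, ..., compute(13)=932

Answer: 932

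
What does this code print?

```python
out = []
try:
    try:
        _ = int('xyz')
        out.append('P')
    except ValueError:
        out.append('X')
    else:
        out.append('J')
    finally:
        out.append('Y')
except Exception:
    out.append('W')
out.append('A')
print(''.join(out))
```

Execution trace: 'X' (inner except ValueError) → 'Y' (inner finally) → 'A' (after the try/except). Output: XYA

Answer: XYA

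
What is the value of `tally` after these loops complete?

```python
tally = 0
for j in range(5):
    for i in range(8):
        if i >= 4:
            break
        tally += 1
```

Inner breaks at 4, outer runs 5 times
`tally` takes the values: 0 → 1 → 2 → 3 → 4 → 5 → 6 → 7 → 8 → 9 → 10 → 11 → 12 → 13 → 14 → 15 → 16 → 17 → 18 → 19 → 20

Answer: 20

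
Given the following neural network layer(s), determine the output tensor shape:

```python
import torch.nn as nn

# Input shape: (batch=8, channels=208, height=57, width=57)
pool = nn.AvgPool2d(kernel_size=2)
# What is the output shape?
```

Input: (8, 208, 57, 57) -> Output: (8, 208, 28, 28)

Answer: (8, 208, 28, 28)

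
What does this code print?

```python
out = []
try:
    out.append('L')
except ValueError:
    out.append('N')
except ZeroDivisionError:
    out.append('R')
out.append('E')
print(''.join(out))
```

Execution trace: 'L' (try body, no exception) → 'E' (after the try/except). Output: LE

Answer: LE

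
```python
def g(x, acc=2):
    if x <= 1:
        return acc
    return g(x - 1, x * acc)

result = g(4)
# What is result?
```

Accumulator trace (n, acc): (4, 2) -> (3, 8) -> (2, 24) -> (1, 48) -> return 48

Answer: 48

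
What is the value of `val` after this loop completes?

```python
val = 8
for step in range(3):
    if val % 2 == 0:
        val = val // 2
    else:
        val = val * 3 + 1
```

Collatz-style transformation from 8
`val` takes the values: 8 → 4 → 2 → 1

Answer: 1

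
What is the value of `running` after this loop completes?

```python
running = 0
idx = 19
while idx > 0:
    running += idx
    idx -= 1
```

Sum 19 down to 1
`running` takes the values: 0 → 19 → 37 → 54 → 70 → 85 → 99 → 112 → 124 → 135 → 145 → 154 → 162 → 169 → 175 → 180 → 184 → 187 → 189 → 190

Answer: 190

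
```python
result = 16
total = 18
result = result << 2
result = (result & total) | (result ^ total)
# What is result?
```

Trace:
`result = 16` → result = 16
`total = 18` → total = 18
`result = result << 2` → result = 64
`result = (result & total) | (result ^ total)` → result = 82
So result = 82

Answer: 82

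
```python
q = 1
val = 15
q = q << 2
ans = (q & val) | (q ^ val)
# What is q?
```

Trace:
`q = 1` → q = 1
`val = 15` → val = 15
`q = q << 2` → q = 4
`ans = (q & val) | (q ^ val)` → ans = 15
So q = 4

Answer: 4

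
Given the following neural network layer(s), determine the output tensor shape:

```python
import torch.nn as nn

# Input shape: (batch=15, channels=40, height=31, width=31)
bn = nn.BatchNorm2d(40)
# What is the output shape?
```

Input: (15, 40, 31, 31) -> Output: (15, 40, 31, 31)

Answer: (15, 40, 31, 31)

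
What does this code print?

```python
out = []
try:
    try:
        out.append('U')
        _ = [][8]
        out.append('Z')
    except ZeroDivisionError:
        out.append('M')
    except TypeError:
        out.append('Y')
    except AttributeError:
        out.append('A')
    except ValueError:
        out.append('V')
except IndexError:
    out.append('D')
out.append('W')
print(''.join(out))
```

Execution trace: 'U' (try body) → 'D' (outer except IndexError) → 'W' (after the try/except). Output: UDW

Answer: UDW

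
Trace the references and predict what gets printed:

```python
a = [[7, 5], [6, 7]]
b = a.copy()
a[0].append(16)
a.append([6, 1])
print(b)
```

Key concept: shallow copy with nested lists.
Step by step:
`a = [[7, 5], [6, 7]]` → a = [[7, 5], [6, 7]]
`b = a.copy()` → b = [[7, 5], [6, 7]]
`a[0].append(16)` → a = [[7, 5, 16], [6, 7]]; b = [[7, 5, 16], [6, 7]]
`a.append([6, 1])` → a = [[7, 5, 16], [6, 7], [6, 1]]
`print(b)` → prints [[7, 5, 16], [6, 7]]

Answer: [[7, 5, 16], [6, 7]]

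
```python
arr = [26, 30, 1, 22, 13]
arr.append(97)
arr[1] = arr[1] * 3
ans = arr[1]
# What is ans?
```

Trace:
`arr = [26, 30, 1, 22, 13]` → arr = [26, 30, 1, 22, 13]
`arr.append(97)` → arr = [26, 30, 1, 22, 13, 97]
`arr[1] = arr[1] * 3` → arr = [26, 90, 1, 22, 13, 97]
`ans = arr[1]` → ans = 90
So ans = 90

Answer: 90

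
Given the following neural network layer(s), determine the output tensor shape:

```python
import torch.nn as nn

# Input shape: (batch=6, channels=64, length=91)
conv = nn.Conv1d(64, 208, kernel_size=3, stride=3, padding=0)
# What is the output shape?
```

Input: (6, 64, 91) -> Output: (6, 208, 30)

Answer: (6, 208, 30)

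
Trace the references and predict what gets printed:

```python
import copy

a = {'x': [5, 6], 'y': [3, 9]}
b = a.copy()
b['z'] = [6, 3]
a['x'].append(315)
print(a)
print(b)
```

Key concept: shallow copy of dict with mutable values.
Step by step:
`a = {'x': [5, 6], 'y': [3, 9]}` → a = {'x': [5, 6], 'y': [3, 9]}
`b = a.copy()` → b = {'x': [5, 6], 'y': [3, 9]}
`b['z'] = [6, 3]` → b = {'x': [5, 6], 'y': [3, 9], 'z': [6, 3]}
`a['x'].append(315)` → a = {'x': [5, 6, 315], 'y': [3, 9]}; b = {'x': [5, 6, 315], 'y': [3, 9], 'z': [6, 3]}
`print(a)` → prints {'x': [5, 6, 315], 'y': [3, 9]}
`print(b)` → prints {'x': [5, 6, 315], 'y': [3, 9], 'z': [6, 3]}

Answer:
{'x': [5, 6, 315], 'y': [3, 9]}
{'x': [5, 6, 315], 'y': [3, 9], 'z': [6, 3]}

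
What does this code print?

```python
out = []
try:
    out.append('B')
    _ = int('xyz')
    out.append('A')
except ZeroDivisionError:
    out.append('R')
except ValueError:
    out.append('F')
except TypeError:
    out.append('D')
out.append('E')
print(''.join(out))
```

Execution trace: 'B' (try body) → 'F' (except ValueError) → 'E' (after the try/except). Output: BFE

Answer: BFE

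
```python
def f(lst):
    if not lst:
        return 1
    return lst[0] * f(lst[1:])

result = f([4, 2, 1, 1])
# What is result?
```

Product over [4, 2, 1, 1] = 4 * 2 * 1 * 1 = 8

Answer: 8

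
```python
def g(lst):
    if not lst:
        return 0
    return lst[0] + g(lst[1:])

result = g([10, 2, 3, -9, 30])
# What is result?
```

10 + 2 + 3 + (-9) + 30 + 0 = 36

Answer: 36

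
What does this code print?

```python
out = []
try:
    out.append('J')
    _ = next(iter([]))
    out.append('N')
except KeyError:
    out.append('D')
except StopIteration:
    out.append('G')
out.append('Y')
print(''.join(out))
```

Execution trace: 'J' (try body) → 'G' (except StopIteration) → 'Y' (after the try/except). Output: JGY

Answer: JGY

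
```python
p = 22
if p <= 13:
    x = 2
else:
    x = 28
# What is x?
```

Trace:
`p = 22` → p = 22
`if p <= 13: ...` → p <= 13 is False, take else branch → x = 28
So x = 28

Answer: 28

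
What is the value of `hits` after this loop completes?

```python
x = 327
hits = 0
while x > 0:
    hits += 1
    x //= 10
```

Count digits by repeated division by 10
`hits` takes the values: 0 → 1 → 2 → 3

Answer: 3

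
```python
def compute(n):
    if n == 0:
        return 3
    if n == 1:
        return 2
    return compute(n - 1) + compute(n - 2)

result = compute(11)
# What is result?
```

Build up from base cases: compute(0)=3, compute(1)=2, compute(2)=5, compute(3)=7, compute(4)=12, compute(5)=19, compute(6)=31, ..., compute(11)=343

Answer: 343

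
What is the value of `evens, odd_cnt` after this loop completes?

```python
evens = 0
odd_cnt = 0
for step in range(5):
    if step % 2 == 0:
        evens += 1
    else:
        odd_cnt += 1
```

Count evens and odds in range(5)
`evens, odd_cnt` takes the values: (0, 0) → (1, 0) → (1, 1) → (2, 1) → (2, 2) → (3, 2)

Answer: 3, 2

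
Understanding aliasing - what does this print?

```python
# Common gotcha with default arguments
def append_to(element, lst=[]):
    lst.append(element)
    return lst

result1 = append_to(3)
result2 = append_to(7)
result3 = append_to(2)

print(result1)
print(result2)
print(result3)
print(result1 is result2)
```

Key concept: mutable default argument gotcha.
Step by step:
`result1 = append_to(3)` → result1 = [3]
`result2 = append_to(7)` → result1 = [3, 7] (same object as result2); result2 = [3, 7] (same object as result1)
`result3 = append_to(2)` → result1 = [3, 7, 2] (same object as result2, result3); result2 = [3, 7, 2] (same object as result1, result3); result3 = [3, 7, 2] (same object as result1, result2)
`print(result1)` → prints [3, 7, 2]
`print(result2)` → prints [3, 7, 2]
`print(result3)` → prints [3, 7, 2]
`print(result1 is result2)` → prints True

Answer:
[3, 7, 2]
[3, 7, 2]
[3, 7, 2]
True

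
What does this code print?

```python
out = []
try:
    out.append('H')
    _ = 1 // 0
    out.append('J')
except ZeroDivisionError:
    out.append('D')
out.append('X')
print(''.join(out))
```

Execution trace: 'H' (try body) → 'D' (except ZeroDivisionError) → 'X' (after the try/except). Output: HDX

Answer: HDX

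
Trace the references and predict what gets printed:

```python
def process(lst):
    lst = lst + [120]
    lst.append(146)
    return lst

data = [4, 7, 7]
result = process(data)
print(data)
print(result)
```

Key concept: rebinding parameter vs mutation.
Step by step:
`data = [4, 7, 7]` → data = [4, 7, 7]
`result = process(data)` → result = [4, 7, 7, 120, 146]
`print(data)` → prints [4, 7, 7]
`print(result)` → prints [4, 7, 7, 120, 146]

Answer:
[4, 7, 7]
[4, 7, 7, 120, 146]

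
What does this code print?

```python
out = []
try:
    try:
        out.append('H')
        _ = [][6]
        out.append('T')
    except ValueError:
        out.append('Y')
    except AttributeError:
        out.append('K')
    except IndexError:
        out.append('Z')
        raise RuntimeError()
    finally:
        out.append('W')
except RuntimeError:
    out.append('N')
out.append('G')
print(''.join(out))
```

Execution trace: 'H' (inner try body) → 'Z' (inner except IndexError) → 'W' (inner finally) → 'N' (outer except RuntimeError) → 'G' (after the try/except). Output: HZWNG

Answer: HZWNG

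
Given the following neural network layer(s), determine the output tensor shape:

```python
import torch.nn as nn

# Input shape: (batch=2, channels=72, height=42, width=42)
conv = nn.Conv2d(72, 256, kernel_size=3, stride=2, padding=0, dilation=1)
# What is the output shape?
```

Input: (2, 72, 42, 42) -> Output: (2, 256, 20, 20)

Answer: (2, 256, 20, 20)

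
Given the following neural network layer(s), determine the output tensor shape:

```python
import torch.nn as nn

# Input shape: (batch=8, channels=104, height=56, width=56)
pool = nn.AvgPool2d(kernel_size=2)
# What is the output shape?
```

Input: (8, 104, 56, 56) -> Output: (8, 104, 28, 28)

Answer: (8, 104, 28, 28)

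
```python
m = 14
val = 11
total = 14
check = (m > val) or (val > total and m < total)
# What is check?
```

Trace:
`m = 14` → m = 14
`val = 11` → val = 11
`total = 14` → total = 14
`check = (m > val) or (val > total and m < total)` → check = True
So check = True

Answer: True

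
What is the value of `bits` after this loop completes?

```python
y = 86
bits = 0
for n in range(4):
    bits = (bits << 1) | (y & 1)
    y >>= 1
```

Reverse lowest 4 bits of 86
`bits` takes the values: 0 → 1 → 3 → 6

Answer: 6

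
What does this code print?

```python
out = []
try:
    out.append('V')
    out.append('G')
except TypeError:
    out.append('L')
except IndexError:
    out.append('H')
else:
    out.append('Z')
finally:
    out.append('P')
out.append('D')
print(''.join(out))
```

Execution trace: 'V' (try body) → 'G' (try body, no exception) → 'Z' (else) → 'P' (finally) → 'D' (after the try/except). Output: VGZPD

Answer: VGZPD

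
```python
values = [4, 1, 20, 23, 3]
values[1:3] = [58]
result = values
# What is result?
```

Trace:
`values = [4, 1, 20, 23, 3]` → values = [4, 1, 20, 23, 3]
`values[1:3] = [58]` → values = [4, 58, 23, 3]
`result = values` → result = [4, 58, 23, 3]
So result = [4, 58, 23, 3]

Answer: [4, 58, 23, 3]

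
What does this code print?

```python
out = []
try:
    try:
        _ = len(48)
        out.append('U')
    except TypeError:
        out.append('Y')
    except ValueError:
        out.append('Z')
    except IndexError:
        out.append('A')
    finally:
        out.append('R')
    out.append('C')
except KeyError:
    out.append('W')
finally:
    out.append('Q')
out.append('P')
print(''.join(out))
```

Execution trace: 'Y' (inner except TypeError) → 'R' (inner finally) → 'C' (try body, no exception) → 'Q' (finally) → 'P' (after the try/except). Output: YRCQP

Answer: YRCQP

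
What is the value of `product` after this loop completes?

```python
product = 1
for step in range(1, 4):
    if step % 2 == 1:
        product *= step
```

Product of odd numbers 1 to 3
`product` takes the values: 1 → 3

Answer: 3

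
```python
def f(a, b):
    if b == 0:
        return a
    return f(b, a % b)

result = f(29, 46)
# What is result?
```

f(29, 46) -> f(46, 29) -> f(29, 17) -> f(17, 12) -> f(12, 5) -> f(5, 2) -> f(2, 1) -> f(1, 0) -> 1

Answer: 1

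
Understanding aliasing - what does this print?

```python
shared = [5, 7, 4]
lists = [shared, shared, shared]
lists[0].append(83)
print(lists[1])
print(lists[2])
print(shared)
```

Key concept: list of same reference.
Step by step:
`shared = [5, 7, 4]` → shared = [5, 7, 4]
`lists = [shared, shared, shared]` → lists = [[5, 7, 4], [5, 7, 4], [5, 7, 4]]
`lists[0].append(83)` → shared = [5, 7, 4, 83]; lists = [[5, 7, 4, 83], [5, 7, 4, 83], [5, 7, 4, 83]]
`print(lists[1])` → prints [5, 7, 4, 83]
`print(lists[2])` → prints [5, 7, 4, 83]
`print(shared)` → prints [5, 7, 4, 83]

Answer:
[5, 7, 4, 83]
[5, 7, 4, 83]
[5, 7, 4, 83]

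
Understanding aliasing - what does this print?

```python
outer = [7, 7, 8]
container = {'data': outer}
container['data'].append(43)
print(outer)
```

Key concept: dict holds reference to list.
Step by step:
`outer = [7, 7, 8]` → outer = [7, 7, 8]
`container = {'data': outer}` → container = {'data': [7, 7, 8]}
`container['data'].append(43)` → outer = [7, 7, 8, 43]; container = {'data': [7, 7, 8, 43]}
`print(outer)` → prints [7, 7, 8, 43]

Answer: [7, 7, 8, 43]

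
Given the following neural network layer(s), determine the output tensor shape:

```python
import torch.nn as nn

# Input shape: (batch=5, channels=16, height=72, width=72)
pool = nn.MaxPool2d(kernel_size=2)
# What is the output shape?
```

Input: (5, 16, 72, 72) -> Output: (5, 16, 36, 36)

Answer: (5, 16, 36, 36)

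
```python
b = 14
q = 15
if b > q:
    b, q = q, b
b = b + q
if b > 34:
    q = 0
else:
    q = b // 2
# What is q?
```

Trace:
`b = 14` → b = 14
`q = 15` → q = 15
`if b > q: ...` → b > q is False → no variable changes
`b = b + q` → b = 29
`if b > 34: ...` → b > 34 is False, take else branch → q = 14
So q = 14

Answer: 14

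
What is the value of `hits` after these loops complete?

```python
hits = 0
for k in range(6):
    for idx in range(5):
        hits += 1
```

6 * 5 = 30
`hits` takes the values: 0 → 1 → 2 → 3 → 4 → 5 → 6 → 7 → 8 → 9 → 10 → 11 → 12 → 13 → 14 → 15 → 16 → 17 → 18 → 19 → 20 → 21 → 22 → 23 → 24 → 25 → 26 → 27 → 28 → 29 → 30

Answer: 30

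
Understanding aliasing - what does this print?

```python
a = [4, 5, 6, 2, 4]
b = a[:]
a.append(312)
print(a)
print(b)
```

Key concept: slice [:] creates copy.
Step by step:
`a = [4, 5, 6, 2, 4]` → a = [4, 5, 6, 2, 4]
`b = a[:]` → b = [4, 5, 6, 2, 4]
`a.append(312)` → a = [4, 5, 6, 2, 4, 312]
`print(a)` → prints [4, 5, 6, 2, 4, 312]
`print(b)` → prints [4, 5, 6, 2, 4]

Answer:
[4, 5, 6, 2, 4, 312]
[4, 5, 6, 2, 4]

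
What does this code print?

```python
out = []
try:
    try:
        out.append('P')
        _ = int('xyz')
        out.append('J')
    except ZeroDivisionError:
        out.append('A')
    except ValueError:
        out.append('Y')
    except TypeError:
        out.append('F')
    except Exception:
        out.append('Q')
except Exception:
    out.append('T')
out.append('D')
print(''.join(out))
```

Execution trace: 'P' (inner try body) → 'Y' (inner except ValueError) → 'D' (after the try/except). Output: PYD

Answer: PYD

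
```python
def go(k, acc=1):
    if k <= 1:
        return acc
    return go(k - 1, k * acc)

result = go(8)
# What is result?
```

Accumulator trace (n, acc): (8, 1) -> (7, 8) -> (6, 56) -> (5, 336) -> (4, 1680) -> (3, 6720) -> (2, 20160) -> (1, 40320) -> return 40320

Answer: 40320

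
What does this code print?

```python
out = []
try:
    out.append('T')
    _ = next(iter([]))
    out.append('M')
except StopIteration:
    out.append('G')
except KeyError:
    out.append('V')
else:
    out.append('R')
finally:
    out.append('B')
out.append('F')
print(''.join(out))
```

Execution trace: 'T' (try body) → 'G' (except StopIteration) → 'B' (finally) → 'F' (after the try/except). Output: TGBF

Answer: TGBF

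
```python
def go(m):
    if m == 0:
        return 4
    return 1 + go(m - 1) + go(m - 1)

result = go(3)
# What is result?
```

go(m) = 1 + 2·go(m-1), go(0)=4. Closed form: (4+1)·2^3 - 1 = 39.

Answer: 39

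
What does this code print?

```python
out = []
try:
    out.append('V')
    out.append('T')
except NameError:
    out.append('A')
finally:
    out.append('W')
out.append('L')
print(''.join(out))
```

Execution trace: 'V' (try body) → 'T' (try body, no exception) → 'W' (finally) → 'L' (after the try/except). Output: VTWL

Answer: VTWL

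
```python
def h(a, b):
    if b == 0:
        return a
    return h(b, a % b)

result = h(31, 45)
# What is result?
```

h(31, 45) -> h(45, 31) -> h(31, 14) -> h(14, 3) -> h(3, 2) -> h(2, 1) -> h(1, 0) -> 1

Answer: 1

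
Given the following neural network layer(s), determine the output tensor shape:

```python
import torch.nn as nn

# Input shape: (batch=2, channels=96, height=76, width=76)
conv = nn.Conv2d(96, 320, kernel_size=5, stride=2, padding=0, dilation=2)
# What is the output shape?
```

Input: (2, 96, 76, 76) -> Output: (2, 320, 34, 34)

Answer: (2, 320, 34, 34)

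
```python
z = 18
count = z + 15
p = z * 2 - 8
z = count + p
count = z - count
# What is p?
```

Trace:
`z = 18` → z = 18
`count = z + 15` → count = 33
`p = z * 2 - 8` → p = 28
`z = count + p` → z = 61
`count = z - count` → count = 28
So p = 28

Answer: 28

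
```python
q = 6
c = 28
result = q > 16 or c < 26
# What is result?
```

Trace:
`q = 6` → q = 6
`c = 28` → c = 28
`result = q > 16 or c < 26` → result = False
So result = False

Answer: False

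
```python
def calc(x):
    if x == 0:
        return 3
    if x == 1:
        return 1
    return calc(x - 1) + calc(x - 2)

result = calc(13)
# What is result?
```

Build up from base cases: calc(0)=3, calc(1)=1, calc(2)=4, calc(3)=5, calc(4)=9, calc(5)=14, calc(6)=23, ..., calc(13)=665

Answer: 665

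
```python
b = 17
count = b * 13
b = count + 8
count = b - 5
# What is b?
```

Trace:
`b = 17` → b = 17
`count = b * 13` → count = 221
`b = count + 8` → b = 229
`count = b - 5` → count = 224
So b = 229

Answer: 229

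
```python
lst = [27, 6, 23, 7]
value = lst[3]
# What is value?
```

Trace:
`lst = [27, 6, 23, 7]` → lst = [27, 6, 23, 7]
`value = lst[3]` → value = 7
So value = 7

Answer: 7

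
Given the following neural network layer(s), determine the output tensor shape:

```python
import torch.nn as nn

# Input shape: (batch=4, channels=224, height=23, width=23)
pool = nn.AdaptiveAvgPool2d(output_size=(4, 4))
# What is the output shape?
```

Input: (4, 224, 23, 23) -> Output: (4, 224, 4, 4)

Answer: (4, 224, 4, 4)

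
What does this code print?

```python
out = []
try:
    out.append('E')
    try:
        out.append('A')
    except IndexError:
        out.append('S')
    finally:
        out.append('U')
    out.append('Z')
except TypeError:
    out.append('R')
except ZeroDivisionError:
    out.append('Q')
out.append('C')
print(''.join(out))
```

Execution trace: 'E' (try body) → 'A' (inner try body, no exception) → 'U' (inner finally) → 'Z' (try body, no exception) → 'C' (after the try/except). Output: EAUZC

Answer: EAUZC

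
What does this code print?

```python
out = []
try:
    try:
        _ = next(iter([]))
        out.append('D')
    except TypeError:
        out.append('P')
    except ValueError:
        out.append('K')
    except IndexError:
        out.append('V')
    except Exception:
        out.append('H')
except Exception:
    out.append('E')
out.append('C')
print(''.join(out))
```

Execution trace: 'H' (inner except Exception) → 'C' (after the try/except). Output: HC

Answer: HC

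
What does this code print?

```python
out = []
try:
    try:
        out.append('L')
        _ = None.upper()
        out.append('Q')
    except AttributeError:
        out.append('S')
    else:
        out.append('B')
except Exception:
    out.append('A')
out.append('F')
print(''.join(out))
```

Execution trace: 'L' (inner try body) → 'S' (inner except AttributeError) → 'F' (after the try/except). Output: LSF

Answer: LSF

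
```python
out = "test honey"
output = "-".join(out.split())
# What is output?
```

Trace:
`out = "test honey"` → out = 'test honey'
`output = "-".join(out.split())` → output = 'test-honey'
So output = 'test-honey'

Answer: 'test-honey'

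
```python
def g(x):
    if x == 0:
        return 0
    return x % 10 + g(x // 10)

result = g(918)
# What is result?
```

Sum of digits of 918: 8 + 1 + 9 = 18

Answer: 18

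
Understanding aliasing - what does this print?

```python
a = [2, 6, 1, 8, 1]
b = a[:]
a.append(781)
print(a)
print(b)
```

Key concept: slice [:] creates copy.
Step by step:
`a = [2, 6, 1, 8, 1]` → a = [2, 6, 1, 8, 1]
`b = a[:]` → b = [2, 6, 1, 8, 1]
`a.append(781)` → a = [2, 6, 1, 8, 1, 781]
`print(a)` → prints [2, 6, 1, 8, 1, 781]
`print(b)` → prints [2, 6, 1, 8, 1]

Answer:
[2, 6, 1, 8, 1, 781]
[2, 6, 1, 8, 1]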